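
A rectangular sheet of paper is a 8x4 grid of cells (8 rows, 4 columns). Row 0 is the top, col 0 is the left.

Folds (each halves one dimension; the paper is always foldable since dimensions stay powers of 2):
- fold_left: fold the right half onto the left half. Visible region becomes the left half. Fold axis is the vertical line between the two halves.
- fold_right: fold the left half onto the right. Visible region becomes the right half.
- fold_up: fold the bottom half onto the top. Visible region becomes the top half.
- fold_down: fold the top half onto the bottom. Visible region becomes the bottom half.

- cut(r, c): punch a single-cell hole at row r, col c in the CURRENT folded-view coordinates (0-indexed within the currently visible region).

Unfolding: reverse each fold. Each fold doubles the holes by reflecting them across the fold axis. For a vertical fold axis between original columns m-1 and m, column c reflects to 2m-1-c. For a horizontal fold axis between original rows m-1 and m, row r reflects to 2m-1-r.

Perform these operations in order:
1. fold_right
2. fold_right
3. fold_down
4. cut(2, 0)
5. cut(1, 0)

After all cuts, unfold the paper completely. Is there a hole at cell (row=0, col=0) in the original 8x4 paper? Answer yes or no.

Op 1 fold_right: fold axis v@2; visible region now rows[0,8) x cols[2,4) = 8x2
Op 2 fold_right: fold axis v@3; visible region now rows[0,8) x cols[3,4) = 8x1
Op 3 fold_down: fold axis h@4; visible region now rows[4,8) x cols[3,4) = 4x1
Op 4 cut(2, 0): punch at orig (6,3); cuts so far [(6, 3)]; region rows[4,8) x cols[3,4) = 4x1
Op 5 cut(1, 0): punch at orig (5,3); cuts so far [(5, 3), (6, 3)]; region rows[4,8) x cols[3,4) = 4x1
Unfold 1 (reflect across h@4): 4 holes -> [(1, 3), (2, 3), (5, 3), (6, 3)]
Unfold 2 (reflect across v@3): 8 holes -> [(1, 2), (1, 3), (2, 2), (2, 3), (5, 2), (5, 3), (6, 2), (6, 3)]
Unfold 3 (reflect across v@2): 16 holes -> [(1, 0), (1, 1), (1, 2), (1, 3), (2, 0), (2, 1), (2, 2), (2, 3), (5, 0), (5, 1), (5, 2), (5, 3), (6, 0), (6, 1), (6, 2), (6, 3)]
Holes: [(1, 0), (1, 1), (1, 2), (1, 3), (2, 0), (2, 1), (2, 2), (2, 3), (5, 0), (5, 1), (5, 2), (5, 3), (6, 0), (6, 1), (6, 2), (6, 3)]

Answer: no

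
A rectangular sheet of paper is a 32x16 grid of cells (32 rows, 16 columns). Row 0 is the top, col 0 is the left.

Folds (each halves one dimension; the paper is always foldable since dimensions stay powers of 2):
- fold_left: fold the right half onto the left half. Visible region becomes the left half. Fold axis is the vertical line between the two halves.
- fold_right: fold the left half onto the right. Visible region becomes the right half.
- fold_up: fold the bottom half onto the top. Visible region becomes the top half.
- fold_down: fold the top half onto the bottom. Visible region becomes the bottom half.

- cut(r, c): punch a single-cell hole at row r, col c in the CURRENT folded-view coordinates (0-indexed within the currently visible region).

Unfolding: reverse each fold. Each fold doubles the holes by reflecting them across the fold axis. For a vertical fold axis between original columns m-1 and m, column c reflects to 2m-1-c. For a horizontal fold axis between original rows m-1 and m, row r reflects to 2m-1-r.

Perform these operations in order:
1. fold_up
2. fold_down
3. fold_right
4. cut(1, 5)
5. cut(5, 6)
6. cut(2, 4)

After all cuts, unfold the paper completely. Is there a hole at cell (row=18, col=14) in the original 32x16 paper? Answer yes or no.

Op 1 fold_up: fold axis h@16; visible region now rows[0,16) x cols[0,16) = 16x16
Op 2 fold_down: fold axis h@8; visible region now rows[8,16) x cols[0,16) = 8x16
Op 3 fold_right: fold axis v@8; visible region now rows[8,16) x cols[8,16) = 8x8
Op 4 cut(1, 5): punch at orig (9,13); cuts so far [(9, 13)]; region rows[8,16) x cols[8,16) = 8x8
Op 5 cut(5, 6): punch at orig (13,14); cuts so far [(9, 13), (13, 14)]; region rows[8,16) x cols[8,16) = 8x8
Op 6 cut(2, 4): punch at orig (10,12); cuts so far [(9, 13), (10, 12), (13, 14)]; region rows[8,16) x cols[8,16) = 8x8
Unfold 1 (reflect across v@8): 6 holes -> [(9, 2), (9, 13), (10, 3), (10, 12), (13, 1), (13, 14)]
Unfold 2 (reflect across h@8): 12 holes -> [(2, 1), (2, 14), (5, 3), (5, 12), (6, 2), (6, 13), (9, 2), (9, 13), (10, 3), (10, 12), (13, 1), (13, 14)]
Unfold 3 (reflect across h@16): 24 holes -> [(2, 1), (2, 14), (5, 3), (5, 12), (6, 2), (6, 13), (9, 2), (9, 13), (10, 3), (10, 12), (13, 1), (13, 14), (18, 1), (18, 14), (21, 3), (21, 12), (22, 2), (22, 13), (25, 2), (25, 13), (26, 3), (26, 12), (29, 1), (29, 14)]
Holes: [(2, 1), (2, 14), (5, 3), (5, 12), (6, 2), (6, 13), (9, 2), (9, 13), (10, 3), (10, 12), (13, 1), (13, 14), (18, 1), (18, 14), (21, 3), (21, 12), (22, 2), (22, 13), (25, 2), (25, 13), (26, 3), (26, 12), (29, 1), (29, 14)]

Answer: yes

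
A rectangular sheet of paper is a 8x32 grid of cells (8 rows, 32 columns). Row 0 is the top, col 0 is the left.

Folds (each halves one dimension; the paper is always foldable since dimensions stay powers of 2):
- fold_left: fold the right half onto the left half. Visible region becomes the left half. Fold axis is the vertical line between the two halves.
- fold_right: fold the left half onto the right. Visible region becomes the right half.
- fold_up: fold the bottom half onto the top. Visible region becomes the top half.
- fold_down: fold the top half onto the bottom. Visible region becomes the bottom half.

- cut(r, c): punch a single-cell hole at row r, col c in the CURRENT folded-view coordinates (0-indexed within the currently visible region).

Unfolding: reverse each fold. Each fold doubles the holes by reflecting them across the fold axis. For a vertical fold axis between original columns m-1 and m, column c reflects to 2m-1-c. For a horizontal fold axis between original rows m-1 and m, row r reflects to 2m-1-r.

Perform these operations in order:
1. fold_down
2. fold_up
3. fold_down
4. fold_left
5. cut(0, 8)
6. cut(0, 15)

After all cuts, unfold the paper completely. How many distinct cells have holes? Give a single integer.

Op 1 fold_down: fold axis h@4; visible region now rows[4,8) x cols[0,32) = 4x32
Op 2 fold_up: fold axis h@6; visible region now rows[4,6) x cols[0,32) = 2x32
Op 3 fold_down: fold axis h@5; visible region now rows[5,6) x cols[0,32) = 1x32
Op 4 fold_left: fold axis v@16; visible region now rows[5,6) x cols[0,16) = 1x16
Op 5 cut(0, 8): punch at orig (5,8); cuts so far [(5, 8)]; region rows[5,6) x cols[0,16) = 1x16
Op 6 cut(0, 15): punch at orig (5,15); cuts so far [(5, 8), (5, 15)]; region rows[5,6) x cols[0,16) = 1x16
Unfold 1 (reflect across v@16): 4 holes -> [(5, 8), (5, 15), (5, 16), (5, 23)]
Unfold 2 (reflect across h@5): 8 holes -> [(4, 8), (4, 15), (4, 16), (4, 23), (5, 8), (5, 15), (5, 16), (5, 23)]
Unfold 3 (reflect across h@6): 16 holes -> [(4, 8), (4, 15), (4, 16), (4, 23), (5, 8), (5, 15), (5, 16), (5, 23), (6, 8), (6, 15), (6, 16), (6, 23), (7, 8), (7, 15), (7, 16), (7, 23)]
Unfold 4 (reflect across h@4): 32 holes -> [(0, 8), (0, 15), (0, 16), (0, 23), (1, 8), (1, 15), (1, 16), (1, 23), (2, 8), (2, 15), (2, 16), (2, 23), (3, 8), (3, 15), (3, 16), (3, 23), (4, 8), (4, 15), (4, 16), (4, 23), (5, 8), (5, 15), (5, 16), (5, 23), (6, 8), (6, 15), (6, 16), (6, 23), (7, 8), (7, 15), (7, 16), (7, 23)]

Answer: 32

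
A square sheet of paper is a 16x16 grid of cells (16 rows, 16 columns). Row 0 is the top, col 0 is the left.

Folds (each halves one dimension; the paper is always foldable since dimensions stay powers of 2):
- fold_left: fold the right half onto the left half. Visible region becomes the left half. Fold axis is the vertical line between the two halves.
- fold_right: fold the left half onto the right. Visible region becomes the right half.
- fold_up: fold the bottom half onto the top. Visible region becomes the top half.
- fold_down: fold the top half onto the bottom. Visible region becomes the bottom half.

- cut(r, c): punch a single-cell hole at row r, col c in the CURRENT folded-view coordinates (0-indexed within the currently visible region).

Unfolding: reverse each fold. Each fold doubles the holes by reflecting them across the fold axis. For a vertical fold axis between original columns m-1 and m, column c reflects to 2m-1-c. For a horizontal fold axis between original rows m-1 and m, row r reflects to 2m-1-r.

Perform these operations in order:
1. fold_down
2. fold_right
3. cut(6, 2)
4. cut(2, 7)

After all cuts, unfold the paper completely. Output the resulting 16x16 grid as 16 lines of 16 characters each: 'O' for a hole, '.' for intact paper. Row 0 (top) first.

Op 1 fold_down: fold axis h@8; visible region now rows[8,16) x cols[0,16) = 8x16
Op 2 fold_right: fold axis v@8; visible region now rows[8,16) x cols[8,16) = 8x8
Op 3 cut(6, 2): punch at orig (14,10); cuts so far [(14, 10)]; region rows[8,16) x cols[8,16) = 8x8
Op 4 cut(2, 7): punch at orig (10,15); cuts so far [(10, 15), (14, 10)]; region rows[8,16) x cols[8,16) = 8x8
Unfold 1 (reflect across v@8): 4 holes -> [(10, 0), (10, 15), (14, 5), (14, 10)]
Unfold 2 (reflect across h@8): 8 holes -> [(1, 5), (1, 10), (5, 0), (5, 15), (10, 0), (10, 15), (14, 5), (14, 10)]

Answer: ................
.....O....O.....
................
................
................
O..............O
................
................
................
................
O..............O
................
................
................
.....O....O.....
................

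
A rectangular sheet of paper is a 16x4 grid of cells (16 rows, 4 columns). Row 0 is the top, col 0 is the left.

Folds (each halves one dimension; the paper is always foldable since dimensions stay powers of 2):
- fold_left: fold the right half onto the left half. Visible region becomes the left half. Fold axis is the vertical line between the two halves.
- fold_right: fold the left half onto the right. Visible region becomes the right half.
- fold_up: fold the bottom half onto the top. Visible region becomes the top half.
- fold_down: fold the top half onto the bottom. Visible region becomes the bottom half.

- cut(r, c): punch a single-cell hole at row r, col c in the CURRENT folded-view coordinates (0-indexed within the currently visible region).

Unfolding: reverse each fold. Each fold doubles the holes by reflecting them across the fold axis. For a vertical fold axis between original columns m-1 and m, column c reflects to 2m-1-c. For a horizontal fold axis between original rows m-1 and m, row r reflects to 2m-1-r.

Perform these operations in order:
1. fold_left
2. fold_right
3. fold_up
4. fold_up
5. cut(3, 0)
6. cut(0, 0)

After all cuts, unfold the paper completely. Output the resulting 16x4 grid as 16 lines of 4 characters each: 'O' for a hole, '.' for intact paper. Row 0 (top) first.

Op 1 fold_left: fold axis v@2; visible region now rows[0,16) x cols[0,2) = 16x2
Op 2 fold_right: fold axis v@1; visible region now rows[0,16) x cols[1,2) = 16x1
Op 3 fold_up: fold axis h@8; visible region now rows[0,8) x cols[1,2) = 8x1
Op 4 fold_up: fold axis h@4; visible region now rows[0,4) x cols[1,2) = 4x1
Op 5 cut(3, 0): punch at orig (3,1); cuts so far [(3, 1)]; region rows[0,4) x cols[1,2) = 4x1
Op 6 cut(0, 0): punch at orig (0,1); cuts so far [(0, 1), (3, 1)]; region rows[0,4) x cols[1,2) = 4x1
Unfold 1 (reflect across h@4): 4 holes -> [(0, 1), (3, 1), (4, 1), (7, 1)]
Unfold 2 (reflect across h@8): 8 holes -> [(0, 1), (3, 1), (4, 1), (7, 1), (8, 1), (11, 1), (12, 1), (15, 1)]
Unfold 3 (reflect across v@1): 16 holes -> [(0, 0), (0, 1), (3, 0), (3, 1), (4, 0), (4, 1), (7, 0), (7, 1), (8, 0), (8, 1), (11, 0), (11, 1), (12, 0), (12, 1), (15, 0), (15, 1)]
Unfold 4 (reflect across v@2): 32 holes -> [(0, 0), (0, 1), (0, 2), (0, 3), (3, 0), (3, 1), (3, 2), (3, 3), (4, 0), (4, 1), (4, 2), (4, 3), (7, 0), (7, 1), (7, 2), (7, 3), (8, 0), (8, 1), (8, 2), (8, 3), (11, 0), (11, 1), (11, 2), (11, 3), (12, 0), (12, 1), (12, 2), (12, 3), (15, 0), (15, 1), (15, 2), (15, 3)]

Answer: OOOO
....
....
OOOO
OOOO
....
....
OOOO
OOOO
....
....
OOOO
OOOO
....
....
OOOO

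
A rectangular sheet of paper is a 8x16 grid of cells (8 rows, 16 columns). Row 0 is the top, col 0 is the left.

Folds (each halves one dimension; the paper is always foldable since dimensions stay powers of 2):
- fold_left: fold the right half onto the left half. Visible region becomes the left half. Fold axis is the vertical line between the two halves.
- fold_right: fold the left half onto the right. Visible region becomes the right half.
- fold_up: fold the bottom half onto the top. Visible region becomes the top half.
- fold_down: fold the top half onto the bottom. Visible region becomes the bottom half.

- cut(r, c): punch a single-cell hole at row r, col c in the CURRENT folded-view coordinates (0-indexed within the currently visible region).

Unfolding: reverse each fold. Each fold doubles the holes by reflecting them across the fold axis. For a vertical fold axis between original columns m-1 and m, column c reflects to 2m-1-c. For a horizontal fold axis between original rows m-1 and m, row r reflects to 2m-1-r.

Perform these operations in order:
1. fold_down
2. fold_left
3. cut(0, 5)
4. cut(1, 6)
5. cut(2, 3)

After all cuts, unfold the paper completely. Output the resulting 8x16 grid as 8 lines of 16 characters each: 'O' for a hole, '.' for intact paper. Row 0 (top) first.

Op 1 fold_down: fold axis h@4; visible region now rows[4,8) x cols[0,16) = 4x16
Op 2 fold_left: fold axis v@8; visible region now rows[4,8) x cols[0,8) = 4x8
Op 3 cut(0, 5): punch at orig (4,5); cuts so far [(4, 5)]; region rows[4,8) x cols[0,8) = 4x8
Op 4 cut(1, 6): punch at orig (5,6); cuts so far [(4, 5), (5, 6)]; region rows[4,8) x cols[0,8) = 4x8
Op 5 cut(2, 3): punch at orig (6,3); cuts so far [(4, 5), (5, 6), (6, 3)]; region rows[4,8) x cols[0,8) = 4x8
Unfold 1 (reflect across v@8): 6 holes -> [(4, 5), (4, 10), (5, 6), (5, 9), (6, 3), (6, 12)]
Unfold 2 (reflect across h@4): 12 holes -> [(1, 3), (1, 12), (2, 6), (2, 9), (3, 5), (3, 10), (4, 5), (4, 10), (5, 6), (5, 9), (6, 3), (6, 12)]

Answer: ................
...O........O...
......O..O......
.....O....O.....
.....O....O.....
......O..O......
...O........O...
................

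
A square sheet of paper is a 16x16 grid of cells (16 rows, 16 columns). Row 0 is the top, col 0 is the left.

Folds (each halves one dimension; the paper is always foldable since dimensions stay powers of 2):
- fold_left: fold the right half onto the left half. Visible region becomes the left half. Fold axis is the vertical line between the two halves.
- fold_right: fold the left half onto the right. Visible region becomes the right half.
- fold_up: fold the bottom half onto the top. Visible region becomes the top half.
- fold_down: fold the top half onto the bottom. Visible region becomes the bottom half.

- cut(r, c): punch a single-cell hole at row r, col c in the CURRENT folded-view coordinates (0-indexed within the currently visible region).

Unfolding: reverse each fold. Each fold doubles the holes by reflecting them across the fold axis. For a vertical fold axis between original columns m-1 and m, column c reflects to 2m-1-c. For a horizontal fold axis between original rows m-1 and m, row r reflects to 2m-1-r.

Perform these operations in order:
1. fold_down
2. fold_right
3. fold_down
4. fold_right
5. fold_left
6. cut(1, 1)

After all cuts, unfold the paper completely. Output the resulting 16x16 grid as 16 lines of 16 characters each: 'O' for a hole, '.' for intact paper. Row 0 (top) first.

Op 1 fold_down: fold axis h@8; visible region now rows[8,16) x cols[0,16) = 8x16
Op 2 fold_right: fold axis v@8; visible region now rows[8,16) x cols[8,16) = 8x8
Op 3 fold_down: fold axis h@12; visible region now rows[12,16) x cols[8,16) = 4x8
Op 4 fold_right: fold axis v@12; visible region now rows[12,16) x cols[12,16) = 4x4
Op 5 fold_left: fold axis v@14; visible region now rows[12,16) x cols[12,14) = 4x2
Op 6 cut(1, 1): punch at orig (13,13); cuts so far [(13, 13)]; region rows[12,16) x cols[12,14) = 4x2
Unfold 1 (reflect across v@14): 2 holes -> [(13, 13), (13, 14)]
Unfold 2 (reflect across v@12): 4 holes -> [(13, 9), (13, 10), (13, 13), (13, 14)]
Unfold 3 (reflect across h@12): 8 holes -> [(10, 9), (10, 10), (10, 13), (10, 14), (13, 9), (13, 10), (13, 13), (13, 14)]
Unfold 4 (reflect across v@8): 16 holes -> [(10, 1), (10, 2), (10, 5), (10, 6), (10, 9), (10, 10), (10, 13), (10, 14), (13, 1), (13, 2), (13, 5), (13, 6), (13, 9), (13, 10), (13, 13), (13, 14)]
Unfold 5 (reflect across h@8): 32 holes -> [(2, 1), (2, 2), (2, 5), (2, 6), (2, 9), (2, 10), (2, 13), (2, 14), (5, 1), (5, 2), (5, 5), (5, 6), (5, 9), (5, 10), (5, 13), (5, 14), (10, 1), (10, 2), (10, 5), (10, 6), (10, 9), (10, 10), (10, 13), (10, 14), (13, 1), (13, 2), (13, 5), (13, 6), (13, 9), (13, 10), (13, 13), (13, 14)]

Answer: ................
................
.OO..OO..OO..OO.
................
................
.OO..OO..OO..OO.
................
................
................
................
.OO..OO..OO..OO.
................
................
.OO..OO..OO..OO.
................
................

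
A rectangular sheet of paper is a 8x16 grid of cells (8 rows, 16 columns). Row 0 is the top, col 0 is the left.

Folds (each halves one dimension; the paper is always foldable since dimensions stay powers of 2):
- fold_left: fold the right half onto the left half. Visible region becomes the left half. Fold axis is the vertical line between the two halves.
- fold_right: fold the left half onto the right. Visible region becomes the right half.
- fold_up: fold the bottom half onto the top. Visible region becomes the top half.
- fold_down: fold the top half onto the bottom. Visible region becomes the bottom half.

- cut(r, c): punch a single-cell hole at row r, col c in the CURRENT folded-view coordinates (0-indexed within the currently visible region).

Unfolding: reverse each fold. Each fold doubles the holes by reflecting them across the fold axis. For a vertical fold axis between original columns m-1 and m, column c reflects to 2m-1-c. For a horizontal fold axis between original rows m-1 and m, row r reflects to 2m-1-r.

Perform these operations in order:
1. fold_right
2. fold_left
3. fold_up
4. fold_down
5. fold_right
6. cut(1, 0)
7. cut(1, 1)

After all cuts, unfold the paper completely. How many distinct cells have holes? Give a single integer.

Op 1 fold_right: fold axis v@8; visible region now rows[0,8) x cols[8,16) = 8x8
Op 2 fold_left: fold axis v@12; visible region now rows[0,8) x cols[8,12) = 8x4
Op 3 fold_up: fold axis h@4; visible region now rows[0,4) x cols[8,12) = 4x4
Op 4 fold_down: fold axis h@2; visible region now rows[2,4) x cols[8,12) = 2x4
Op 5 fold_right: fold axis v@10; visible region now rows[2,4) x cols[10,12) = 2x2
Op 6 cut(1, 0): punch at orig (3,10); cuts so far [(3, 10)]; region rows[2,4) x cols[10,12) = 2x2
Op 7 cut(1, 1): punch at orig (3,11); cuts so far [(3, 10), (3, 11)]; region rows[2,4) x cols[10,12) = 2x2
Unfold 1 (reflect across v@10): 4 holes -> [(3, 8), (3, 9), (3, 10), (3, 11)]
Unfold 2 (reflect across h@2): 8 holes -> [(0, 8), (0, 9), (0, 10), (0, 11), (3, 8), (3, 9), (3, 10), (3, 11)]
Unfold 3 (reflect across h@4): 16 holes -> [(0, 8), (0, 9), (0, 10), (0, 11), (3, 8), (3, 9), (3, 10), (3, 11), (4, 8), (4, 9), (4, 10), (4, 11), (7, 8), (7, 9), (7, 10), (7, 11)]
Unfold 4 (reflect across v@12): 32 holes -> [(0, 8), (0, 9), (0, 10), (0, 11), (0, 12), (0, 13), (0, 14), (0, 15), (3, 8), (3, 9), (3, 10), (3, 11), (3, 12), (3, 13), (3, 14), (3, 15), (4, 8), (4, 9), (4, 10), (4, 11), (4, 12), (4, 13), (4, 14), (4, 15), (7, 8), (7, 9), (7, 10), (7, 11), (7, 12), (7, 13), (7, 14), (7, 15)]
Unfold 5 (reflect across v@8): 64 holes -> [(0, 0), (0, 1), (0, 2), (0, 3), (0, 4), (0, 5), (0, 6), (0, 7), (0, 8), (0, 9), (0, 10), (0, 11), (0, 12), (0, 13), (0, 14), (0, 15), (3, 0), (3, 1), (3, 2), (3, 3), (3, 4), (3, 5), (3, 6), (3, 7), (3, 8), (3, 9), (3, 10), (3, 11), (3, 12), (3, 13), (3, 14), (3, 15), (4, 0), (4, 1), (4, 2), (4, 3), (4, 4), (4, 5), (4, 6), (4, 7), (4, 8), (4, 9), (4, 10), (4, 11), (4, 12), (4, 13), (4, 14), (4, 15), (7, 0), (7, 1), (7, 2), (7, 3), (7, 4), (7, 5), (7, 6), (7, 7), (7, 8), (7, 9), (7, 10), (7, 11), (7, 12), (7, 13), (7, 14), (7, 15)]

Answer: 64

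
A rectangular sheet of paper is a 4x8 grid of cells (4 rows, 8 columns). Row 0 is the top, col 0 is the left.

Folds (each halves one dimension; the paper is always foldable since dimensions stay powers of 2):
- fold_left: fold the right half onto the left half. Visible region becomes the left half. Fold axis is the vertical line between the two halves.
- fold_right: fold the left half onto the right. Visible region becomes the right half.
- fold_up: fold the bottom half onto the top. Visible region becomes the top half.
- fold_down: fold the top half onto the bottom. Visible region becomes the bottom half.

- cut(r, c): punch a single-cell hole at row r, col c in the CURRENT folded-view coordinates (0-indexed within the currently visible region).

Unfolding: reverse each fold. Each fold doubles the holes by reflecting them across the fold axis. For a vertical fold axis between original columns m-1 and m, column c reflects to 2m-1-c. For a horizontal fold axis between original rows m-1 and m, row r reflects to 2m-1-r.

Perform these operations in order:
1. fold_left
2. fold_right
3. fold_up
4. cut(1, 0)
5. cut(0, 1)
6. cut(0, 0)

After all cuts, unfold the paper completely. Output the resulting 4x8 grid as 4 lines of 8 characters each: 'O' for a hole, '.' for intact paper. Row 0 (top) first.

Op 1 fold_left: fold axis v@4; visible region now rows[0,4) x cols[0,4) = 4x4
Op 2 fold_right: fold axis v@2; visible region now rows[0,4) x cols[2,4) = 4x2
Op 3 fold_up: fold axis h@2; visible region now rows[0,2) x cols[2,4) = 2x2
Op 4 cut(1, 0): punch at orig (1,2); cuts so far [(1, 2)]; region rows[0,2) x cols[2,4) = 2x2
Op 5 cut(0, 1): punch at orig (0,3); cuts so far [(0, 3), (1, 2)]; region rows[0,2) x cols[2,4) = 2x2
Op 6 cut(0, 0): punch at orig (0,2); cuts so far [(0, 2), (0, 3), (1, 2)]; region rows[0,2) x cols[2,4) = 2x2
Unfold 1 (reflect across h@2): 6 holes -> [(0, 2), (0, 3), (1, 2), (2, 2), (3, 2), (3, 3)]
Unfold 2 (reflect across v@2): 12 holes -> [(0, 0), (0, 1), (0, 2), (0, 3), (1, 1), (1, 2), (2, 1), (2, 2), (3, 0), (3, 1), (3, 2), (3, 3)]
Unfold 3 (reflect across v@4): 24 holes -> [(0, 0), (0, 1), (0, 2), (0, 3), (0, 4), (0, 5), (0, 6), (0, 7), (1, 1), (1, 2), (1, 5), (1, 6), (2, 1), (2, 2), (2, 5), (2, 6), (3, 0), (3, 1), (3, 2), (3, 3), (3, 4), (3, 5), (3, 6), (3, 7)]

Answer: OOOOOOOO
.OO..OO.
.OO..OO.
OOOOOOOO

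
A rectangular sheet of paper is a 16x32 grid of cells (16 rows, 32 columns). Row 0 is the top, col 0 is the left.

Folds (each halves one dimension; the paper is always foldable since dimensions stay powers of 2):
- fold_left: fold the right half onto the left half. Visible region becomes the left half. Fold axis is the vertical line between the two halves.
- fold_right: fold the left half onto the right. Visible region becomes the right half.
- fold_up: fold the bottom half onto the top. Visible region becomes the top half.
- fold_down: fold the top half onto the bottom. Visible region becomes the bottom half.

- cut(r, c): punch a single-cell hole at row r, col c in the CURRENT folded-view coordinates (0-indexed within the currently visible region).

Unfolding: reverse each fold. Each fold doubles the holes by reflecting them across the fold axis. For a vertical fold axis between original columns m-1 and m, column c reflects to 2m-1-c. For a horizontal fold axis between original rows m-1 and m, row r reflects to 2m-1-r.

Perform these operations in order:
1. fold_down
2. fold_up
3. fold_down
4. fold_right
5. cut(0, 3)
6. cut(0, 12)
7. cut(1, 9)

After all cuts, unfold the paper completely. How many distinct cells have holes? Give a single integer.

Op 1 fold_down: fold axis h@8; visible region now rows[8,16) x cols[0,32) = 8x32
Op 2 fold_up: fold axis h@12; visible region now rows[8,12) x cols[0,32) = 4x32
Op 3 fold_down: fold axis h@10; visible region now rows[10,12) x cols[0,32) = 2x32
Op 4 fold_right: fold axis v@16; visible region now rows[10,12) x cols[16,32) = 2x16
Op 5 cut(0, 3): punch at orig (10,19); cuts so far [(10, 19)]; region rows[10,12) x cols[16,32) = 2x16
Op 6 cut(0, 12): punch at orig (10,28); cuts so far [(10, 19), (10, 28)]; region rows[10,12) x cols[16,32) = 2x16
Op 7 cut(1, 9): punch at orig (11,25); cuts so far [(10, 19), (10, 28), (11, 25)]; region rows[10,12) x cols[16,32) = 2x16
Unfold 1 (reflect across v@16): 6 holes -> [(10, 3), (10, 12), (10, 19), (10, 28), (11, 6), (11, 25)]
Unfold 2 (reflect across h@10): 12 holes -> [(8, 6), (8, 25), (9, 3), (9, 12), (9, 19), (9, 28), (10, 3), (10, 12), (10, 19), (10, 28), (11, 6), (11, 25)]
Unfold 3 (reflect across h@12): 24 holes -> [(8, 6), (8, 25), (9, 3), (9, 12), (9, 19), (9, 28), (10, 3), (10, 12), (10, 19), (10, 28), (11, 6), (11, 25), (12, 6), (12, 25), (13, 3), (13, 12), (13, 19), (13, 28), (14, 3), (14, 12), (14, 19), (14, 28), (15, 6), (15, 25)]
Unfold 4 (reflect across h@8): 48 holes -> [(0, 6), (0, 25), (1, 3), (1, 12), (1, 19), (1, 28), (2, 3), (2, 12), (2, 19), (2, 28), (3, 6), (3, 25), (4, 6), (4, 25), (5, 3), (5, 12), (5, 19), (5, 28), (6, 3), (6, 12), (6, 19), (6, 28), (7, 6), (7, 25), (8, 6), (8, 25), (9, 3), (9, 12), (9, 19), (9, 28), (10, 3), (10, 12), (10, 19), (10, 28), (11, 6), (11, 25), (12, 6), (12, 25), (13, 3), (13, 12), (13, 19), (13, 28), (14, 3), (14, 12), (14, 19), (14, 28), (15, 6), (15, 25)]

Answer: 48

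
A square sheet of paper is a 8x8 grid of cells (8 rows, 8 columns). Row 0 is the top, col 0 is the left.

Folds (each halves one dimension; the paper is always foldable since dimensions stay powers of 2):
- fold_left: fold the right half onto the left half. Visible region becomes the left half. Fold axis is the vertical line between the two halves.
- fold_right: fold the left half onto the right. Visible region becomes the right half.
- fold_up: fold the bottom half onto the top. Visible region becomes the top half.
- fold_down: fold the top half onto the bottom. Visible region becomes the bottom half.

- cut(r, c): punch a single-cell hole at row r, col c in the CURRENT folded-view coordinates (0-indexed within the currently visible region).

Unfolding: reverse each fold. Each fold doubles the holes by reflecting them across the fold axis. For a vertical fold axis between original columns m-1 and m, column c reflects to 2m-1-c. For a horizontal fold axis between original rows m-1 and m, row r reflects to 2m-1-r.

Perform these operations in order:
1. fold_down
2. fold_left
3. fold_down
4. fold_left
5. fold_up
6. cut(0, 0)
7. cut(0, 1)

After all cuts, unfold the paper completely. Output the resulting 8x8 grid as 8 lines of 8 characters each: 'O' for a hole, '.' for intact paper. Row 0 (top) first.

Op 1 fold_down: fold axis h@4; visible region now rows[4,8) x cols[0,8) = 4x8
Op 2 fold_left: fold axis v@4; visible region now rows[4,8) x cols[0,4) = 4x4
Op 3 fold_down: fold axis h@6; visible region now rows[6,8) x cols[0,4) = 2x4
Op 4 fold_left: fold axis v@2; visible region now rows[6,8) x cols[0,2) = 2x2
Op 5 fold_up: fold axis h@7; visible region now rows[6,7) x cols[0,2) = 1x2
Op 6 cut(0, 0): punch at orig (6,0); cuts so far [(6, 0)]; region rows[6,7) x cols[0,2) = 1x2
Op 7 cut(0, 1): punch at orig (6,1); cuts so far [(6, 0), (6, 1)]; region rows[6,7) x cols[0,2) = 1x2
Unfold 1 (reflect across h@7): 4 holes -> [(6, 0), (6, 1), (7, 0), (7, 1)]
Unfold 2 (reflect across v@2): 8 holes -> [(6, 0), (6, 1), (6, 2), (6, 3), (7, 0), (7, 1), (7, 2), (7, 3)]
Unfold 3 (reflect across h@6): 16 holes -> [(4, 0), (4, 1), (4, 2), (4, 3), (5, 0), (5, 1), (5, 2), (5, 3), (6, 0), (6, 1), (6, 2), (6, 3), (7, 0), (7, 1), (7, 2), (7, 3)]
Unfold 4 (reflect across v@4): 32 holes -> [(4, 0), (4, 1), (4, 2), (4, 3), (4, 4), (4, 5), (4, 6), (4, 7), (5, 0), (5, 1), (5, 2), (5, 3), (5, 4), (5, 5), (5, 6), (5, 7), (6, 0), (6, 1), (6, 2), (6, 3), (6, 4), (6, 5), (6, 6), (6, 7), (7, 0), (7, 1), (7, 2), (7, 3), (7, 4), (7, 5), (7, 6), (7, 7)]
Unfold 5 (reflect across h@4): 64 holes -> [(0, 0), (0, 1), (0, 2), (0, 3), (0, 4), (0, 5), (0, 6), (0, 7), (1, 0), (1, 1), (1, 2), (1, 3), (1, 4), (1, 5), (1, 6), (1, 7), (2, 0), (2, 1), (2, 2), (2, 3), (2, 4), (2, 5), (2, 6), (2, 7), (3, 0), (3, 1), (3, 2), (3, 3), (3, 4), (3, 5), (3, 6), (3, 7), (4, 0), (4, 1), (4, 2), (4, 3), (4, 4), (4, 5), (4, 6), (4, 7), (5, 0), (5, 1), (5, 2), (5, 3), (5, 4), (5, 5), (5, 6), (5, 7), (6, 0), (6, 1), (6, 2), (6, 3), (6, 4), (6, 5), (6, 6), (6, 7), (7, 0), (7, 1), (7, 2), (7, 3), (7, 4), (7, 5), (7, 6), (7, 7)]

Answer: OOOOOOOO
OOOOOOOO
OOOOOOOO
OOOOOOOO
OOOOOOOO
OOOOOOOO
OOOOOOOO
OOOOOOOO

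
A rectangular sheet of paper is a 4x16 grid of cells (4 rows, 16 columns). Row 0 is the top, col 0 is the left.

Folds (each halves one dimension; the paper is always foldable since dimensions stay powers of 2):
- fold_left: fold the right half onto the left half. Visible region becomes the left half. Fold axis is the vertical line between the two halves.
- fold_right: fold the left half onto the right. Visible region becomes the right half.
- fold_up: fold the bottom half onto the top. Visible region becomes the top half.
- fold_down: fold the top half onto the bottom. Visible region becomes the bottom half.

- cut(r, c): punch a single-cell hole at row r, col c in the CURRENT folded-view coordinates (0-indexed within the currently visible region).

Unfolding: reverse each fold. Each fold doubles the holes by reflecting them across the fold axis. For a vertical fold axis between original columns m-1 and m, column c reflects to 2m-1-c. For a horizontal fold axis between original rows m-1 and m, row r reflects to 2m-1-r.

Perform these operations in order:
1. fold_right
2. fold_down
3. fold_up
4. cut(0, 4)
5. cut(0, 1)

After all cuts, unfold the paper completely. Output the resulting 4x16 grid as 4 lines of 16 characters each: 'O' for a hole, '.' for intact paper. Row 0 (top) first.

Op 1 fold_right: fold axis v@8; visible region now rows[0,4) x cols[8,16) = 4x8
Op 2 fold_down: fold axis h@2; visible region now rows[2,4) x cols[8,16) = 2x8
Op 3 fold_up: fold axis h@3; visible region now rows[2,3) x cols[8,16) = 1x8
Op 4 cut(0, 4): punch at orig (2,12); cuts so far [(2, 12)]; region rows[2,3) x cols[8,16) = 1x8
Op 5 cut(0, 1): punch at orig (2,9); cuts so far [(2, 9), (2, 12)]; region rows[2,3) x cols[8,16) = 1x8
Unfold 1 (reflect across h@3): 4 holes -> [(2, 9), (2, 12), (3, 9), (3, 12)]
Unfold 2 (reflect across h@2): 8 holes -> [(0, 9), (0, 12), (1, 9), (1, 12), (2, 9), (2, 12), (3, 9), (3, 12)]
Unfold 3 (reflect across v@8): 16 holes -> [(0, 3), (0, 6), (0, 9), (0, 12), (1, 3), (1, 6), (1, 9), (1, 12), (2, 3), (2, 6), (2, 9), (2, 12), (3, 3), (3, 6), (3, 9), (3, 12)]

Answer: ...O..O..O..O...
...O..O..O..O...
...O..O..O..O...
...O..O..O..O...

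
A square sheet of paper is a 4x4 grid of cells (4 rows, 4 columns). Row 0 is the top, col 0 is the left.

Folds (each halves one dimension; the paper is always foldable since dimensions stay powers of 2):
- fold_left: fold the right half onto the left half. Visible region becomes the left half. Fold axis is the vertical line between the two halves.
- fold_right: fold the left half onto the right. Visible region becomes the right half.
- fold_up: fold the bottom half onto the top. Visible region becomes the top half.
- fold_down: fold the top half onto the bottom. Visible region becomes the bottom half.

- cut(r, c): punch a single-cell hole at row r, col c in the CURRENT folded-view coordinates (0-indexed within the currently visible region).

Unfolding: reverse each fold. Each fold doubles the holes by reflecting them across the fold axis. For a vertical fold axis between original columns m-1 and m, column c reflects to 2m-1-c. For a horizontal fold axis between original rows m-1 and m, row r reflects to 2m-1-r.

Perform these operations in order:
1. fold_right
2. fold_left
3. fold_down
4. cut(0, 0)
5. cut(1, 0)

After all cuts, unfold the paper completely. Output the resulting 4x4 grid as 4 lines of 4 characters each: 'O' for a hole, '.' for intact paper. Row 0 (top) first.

Answer: OOOO
OOOO
OOOO
OOOO

Derivation:
Op 1 fold_right: fold axis v@2; visible region now rows[0,4) x cols[2,4) = 4x2
Op 2 fold_left: fold axis v@3; visible region now rows[0,4) x cols[2,3) = 4x1
Op 3 fold_down: fold axis h@2; visible region now rows[2,4) x cols[2,3) = 2x1
Op 4 cut(0, 0): punch at orig (2,2); cuts so far [(2, 2)]; region rows[2,4) x cols[2,3) = 2x1
Op 5 cut(1, 0): punch at orig (3,2); cuts so far [(2, 2), (3, 2)]; region rows[2,4) x cols[2,3) = 2x1
Unfold 1 (reflect across h@2): 4 holes -> [(0, 2), (1, 2), (2, 2), (3, 2)]
Unfold 2 (reflect across v@3): 8 holes -> [(0, 2), (0, 3), (1, 2), (1, 3), (2, 2), (2, 3), (3, 2), (3, 3)]
Unfold 3 (reflect across v@2): 16 holes -> [(0, 0), (0, 1), (0, 2), (0, 3), (1, 0), (1, 1), (1, 2), (1, 3), (2, 0), (2, 1), (2, 2), (2, 3), (3, 0), (3, 1), (3, 2), (3, 3)]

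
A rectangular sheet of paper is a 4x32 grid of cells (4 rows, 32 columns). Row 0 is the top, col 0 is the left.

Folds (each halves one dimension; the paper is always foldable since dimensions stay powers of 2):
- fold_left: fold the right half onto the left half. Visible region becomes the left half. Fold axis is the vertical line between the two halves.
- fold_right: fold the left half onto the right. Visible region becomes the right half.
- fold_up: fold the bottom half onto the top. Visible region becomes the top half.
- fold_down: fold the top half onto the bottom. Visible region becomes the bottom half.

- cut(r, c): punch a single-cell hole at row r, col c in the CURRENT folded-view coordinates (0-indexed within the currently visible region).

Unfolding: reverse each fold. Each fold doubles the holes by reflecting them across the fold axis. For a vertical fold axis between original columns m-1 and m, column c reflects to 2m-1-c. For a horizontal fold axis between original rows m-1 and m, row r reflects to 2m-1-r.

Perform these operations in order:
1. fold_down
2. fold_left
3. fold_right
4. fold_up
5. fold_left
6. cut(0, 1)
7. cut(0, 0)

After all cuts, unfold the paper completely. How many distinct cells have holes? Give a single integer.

Answer: 64

Derivation:
Op 1 fold_down: fold axis h@2; visible region now rows[2,4) x cols[0,32) = 2x32
Op 2 fold_left: fold axis v@16; visible region now rows[2,4) x cols[0,16) = 2x16
Op 3 fold_right: fold axis v@8; visible region now rows[2,4) x cols[8,16) = 2x8
Op 4 fold_up: fold axis h@3; visible region now rows[2,3) x cols[8,16) = 1x8
Op 5 fold_left: fold axis v@12; visible region now rows[2,3) x cols[8,12) = 1x4
Op 6 cut(0, 1): punch at orig (2,9); cuts so far [(2, 9)]; region rows[2,3) x cols[8,12) = 1x4
Op 7 cut(0, 0): punch at orig (2,8); cuts so far [(2, 8), (2, 9)]; region rows[2,3) x cols[8,12) = 1x4
Unfold 1 (reflect across v@12): 4 holes -> [(2, 8), (2, 9), (2, 14), (2, 15)]
Unfold 2 (reflect across h@3): 8 holes -> [(2, 8), (2, 9), (2, 14), (2, 15), (3, 8), (3, 9), (3, 14), (3, 15)]
Unfold 3 (reflect across v@8): 16 holes -> [(2, 0), (2, 1), (2, 6), (2, 7), (2, 8), (2, 9), (2, 14), (2, 15), (3, 0), (3, 1), (3, 6), (3, 7), (3, 8), (3, 9), (3, 14), (3, 15)]
Unfold 4 (reflect across v@16): 32 holes -> [(2, 0), (2, 1), (2, 6), (2, 7), (2, 8), (2, 9), (2, 14), (2, 15), (2, 16), (2, 17), (2, 22), (2, 23), (2, 24), (2, 25), (2, 30), (2, 31), (3, 0), (3, 1), (3, 6), (3, 7), (3, 8), (3, 9), (3, 14), (3, 15), (3, 16), (3, 17), (3, 22), (3, 23), (3, 24), (3, 25), (3, 30), (3, 31)]
Unfold 5 (reflect across h@2): 64 holes -> [(0, 0), (0, 1), (0, 6), (0, 7), (0, 8), (0, 9), (0, 14), (0, 15), (0, 16), (0, 17), (0, 22), (0, 23), (0, 24), (0, 25), (0, 30), (0, 31), (1, 0), (1, 1), (1, 6), (1, 7), (1, 8), (1, 9), (1, 14), (1, 15), (1, 16), (1, 17), (1, 22), (1, 23), (1, 24), (1, 25), (1, 30), (1, 31), (2, 0), (2, 1), (2, 6), (2, 7), (2, 8), (2, 9), (2, 14), (2, 15), (2, 16), (2, 17), (2, 22), (2, 23), (2, 24), (2, 25), (2, 30), (2, 31), (3, 0), (3, 1), (3, 6), (3, 7), (3, 8), (3, 9), (3, 14), (3, 15), (3, 16), (3, 17), (3, 22), (3, 23), (3, 24), (3, 25), (3, 30), (3, 31)]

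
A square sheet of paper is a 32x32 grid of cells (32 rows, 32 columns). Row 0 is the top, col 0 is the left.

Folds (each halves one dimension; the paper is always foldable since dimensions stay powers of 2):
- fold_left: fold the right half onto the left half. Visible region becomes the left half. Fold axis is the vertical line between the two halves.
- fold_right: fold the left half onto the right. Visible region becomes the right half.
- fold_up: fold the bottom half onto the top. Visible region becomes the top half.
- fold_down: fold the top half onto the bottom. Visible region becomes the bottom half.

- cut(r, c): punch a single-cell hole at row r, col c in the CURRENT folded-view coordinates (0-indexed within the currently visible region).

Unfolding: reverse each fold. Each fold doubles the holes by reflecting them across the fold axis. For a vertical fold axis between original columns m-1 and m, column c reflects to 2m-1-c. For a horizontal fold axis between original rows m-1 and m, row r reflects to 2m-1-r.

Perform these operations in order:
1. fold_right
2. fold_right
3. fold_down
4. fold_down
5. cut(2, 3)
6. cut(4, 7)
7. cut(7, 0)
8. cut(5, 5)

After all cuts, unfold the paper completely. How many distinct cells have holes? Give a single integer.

Op 1 fold_right: fold axis v@16; visible region now rows[0,32) x cols[16,32) = 32x16
Op 2 fold_right: fold axis v@24; visible region now rows[0,32) x cols[24,32) = 32x8
Op 3 fold_down: fold axis h@16; visible region now rows[16,32) x cols[24,32) = 16x8
Op 4 fold_down: fold axis h@24; visible region now rows[24,32) x cols[24,32) = 8x8
Op 5 cut(2, 3): punch at orig (26,27); cuts so far [(26, 27)]; region rows[24,32) x cols[24,32) = 8x8
Op 6 cut(4, 7): punch at orig (28,31); cuts so far [(26, 27), (28, 31)]; region rows[24,32) x cols[24,32) = 8x8
Op 7 cut(7, 0): punch at orig (31,24); cuts so far [(26, 27), (28, 31), (31, 24)]; region rows[24,32) x cols[24,32) = 8x8
Op 8 cut(5, 5): punch at orig (29,29); cuts so far [(26, 27), (28, 31), (29, 29), (31, 24)]; region rows[24,32) x cols[24,32) = 8x8
Unfold 1 (reflect across h@24): 8 holes -> [(16, 24), (18, 29), (19, 31), (21, 27), (26, 27), (28, 31), (29, 29), (31, 24)]
Unfold 2 (reflect across h@16): 16 holes -> [(0, 24), (2, 29), (3, 31), (5, 27), (10, 27), (12, 31), (13, 29), (15, 24), (16, 24), (18, 29), (19, 31), (21, 27), (26, 27), (28, 31), (29, 29), (31, 24)]
Unfold 3 (reflect across v@24): 32 holes -> [(0, 23), (0, 24), (2, 18), (2, 29), (3, 16), (3, 31), (5, 20), (5, 27), (10, 20), (10, 27), (12, 16), (12, 31), (13, 18), (13, 29), (15, 23), (15, 24), (16, 23), (16, 24), (18, 18), (18, 29), (19, 16), (19, 31), (21, 20), (21, 27), (26, 20), (26, 27), (28, 16), (28, 31), (29, 18), (29, 29), (31, 23), (31, 24)]
Unfold 4 (reflect across v@16): 64 holes -> [(0, 7), (0, 8), (0, 23), (0, 24), (2, 2), (2, 13), (2, 18), (2, 29), (3, 0), (3, 15), (3, 16), (3, 31), (5, 4), (5, 11), (5, 20), (5, 27), (10, 4), (10, 11), (10, 20), (10, 27), (12, 0), (12, 15), (12, 16), (12, 31), (13, 2), (13, 13), (13, 18), (13, 29), (15, 7), (15, 8), (15, 23), (15, 24), (16, 7), (16, 8), (16, 23), (16, 24), (18, 2), (18, 13), (18, 18), (18, 29), (19, 0), (19, 15), (19, 16), (19, 31), (21, 4), (21, 11), (21, 20), (21, 27), (26, 4), (26, 11), (26, 20), (26, 27), (28, 0), (28, 15), (28, 16), (28, 31), (29, 2), (29, 13), (29, 18), (29, 29), (31, 7), (31, 8), (31, 23), (31, 24)]

Answer: 64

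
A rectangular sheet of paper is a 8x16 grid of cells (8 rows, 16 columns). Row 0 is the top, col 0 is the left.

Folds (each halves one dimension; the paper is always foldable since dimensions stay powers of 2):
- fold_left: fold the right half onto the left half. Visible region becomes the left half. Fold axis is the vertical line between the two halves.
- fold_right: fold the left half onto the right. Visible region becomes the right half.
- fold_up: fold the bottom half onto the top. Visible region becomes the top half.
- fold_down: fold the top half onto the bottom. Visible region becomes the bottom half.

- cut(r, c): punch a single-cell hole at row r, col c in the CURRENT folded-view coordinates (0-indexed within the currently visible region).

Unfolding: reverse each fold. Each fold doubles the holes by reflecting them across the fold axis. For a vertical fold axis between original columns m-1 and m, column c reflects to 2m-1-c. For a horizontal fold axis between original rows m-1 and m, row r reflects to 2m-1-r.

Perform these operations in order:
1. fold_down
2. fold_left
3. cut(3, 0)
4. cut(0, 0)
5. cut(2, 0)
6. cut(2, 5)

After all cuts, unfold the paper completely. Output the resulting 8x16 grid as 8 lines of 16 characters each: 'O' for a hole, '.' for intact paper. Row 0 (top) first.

Op 1 fold_down: fold axis h@4; visible region now rows[4,8) x cols[0,16) = 4x16
Op 2 fold_left: fold axis v@8; visible region now rows[4,8) x cols[0,8) = 4x8
Op 3 cut(3, 0): punch at orig (7,0); cuts so far [(7, 0)]; region rows[4,8) x cols[0,8) = 4x8
Op 4 cut(0, 0): punch at orig (4,0); cuts so far [(4, 0), (7, 0)]; region rows[4,8) x cols[0,8) = 4x8
Op 5 cut(2, 0): punch at orig (6,0); cuts so far [(4, 0), (6, 0), (7, 0)]; region rows[4,8) x cols[0,8) = 4x8
Op 6 cut(2, 5): punch at orig (6,5); cuts so far [(4, 0), (6, 0), (6, 5), (7, 0)]; region rows[4,8) x cols[0,8) = 4x8
Unfold 1 (reflect across v@8): 8 holes -> [(4, 0), (4, 15), (6, 0), (6, 5), (6, 10), (6, 15), (7, 0), (7, 15)]
Unfold 2 (reflect across h@4): 16 holes -> [(0, 0), (0, 15), (1, 0), (1, 5), (1, 10), (1, 15), (3, 0), (3, 15), (4, 0), (4, 15), (6, 0), (6, 5), (6, 10), (6, 15), (7, 0), (7, 15)]

Answer: O..............O
O....O....O....O
................
O..............O
O..............O
................
O....O....O....O
O..............O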